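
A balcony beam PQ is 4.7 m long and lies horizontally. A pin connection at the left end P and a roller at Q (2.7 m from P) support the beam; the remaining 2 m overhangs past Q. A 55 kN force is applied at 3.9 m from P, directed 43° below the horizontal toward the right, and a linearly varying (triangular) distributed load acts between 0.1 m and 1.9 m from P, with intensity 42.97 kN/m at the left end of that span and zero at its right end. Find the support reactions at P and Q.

P_x = -40.22 kN, P_y = 11.98 kN, Q_y = 64.21 kN

Resultant of the triangular load: ½ × 42.97 × 1.8 = 38.673 kN, acting at 0.7 m from P (one-third of the span from the peak).
Taking moments about P: Q_y·2.7 − 55·sin43°·3.9 − (½·42.97·1.8)·0.7 = 0 → Q_y = 173.36/2.7 = 64.2074 ≈ 64.21 kN.
ΣF_y = 0: P_y + 64.2074 − 55·sin43° − ½·42.97·1.8 = 0 → P_y = 11.98 kN.
ΣF_x = 0: P_x + 55·cos43° = 0 → P_x = -40.22 kN.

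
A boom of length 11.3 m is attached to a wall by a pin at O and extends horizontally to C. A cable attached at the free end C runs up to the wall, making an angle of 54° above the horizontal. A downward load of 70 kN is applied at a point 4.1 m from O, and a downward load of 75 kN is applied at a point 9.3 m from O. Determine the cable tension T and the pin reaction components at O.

ΣM about O: T·sin54°·11.3 − 70·4.1 − 75·9.3 = 0 → T = 984.5/(11.3·0.809017) = 107.691 ≈ 107.7 kN.
ΣF_x = 0: O_x − T·cos54° = 0 → O_x = 107.691 × 0.587785 = 63.30 kN.
ΣF_y = 0: O_y + T·sin54° − 70 − 75 = 0 → O_y = 145 − 107.691 × 0.809017 = 57.88 kN.

T = 107.7 kN, O_x = 63.30 kN, O_y = 57.88 kN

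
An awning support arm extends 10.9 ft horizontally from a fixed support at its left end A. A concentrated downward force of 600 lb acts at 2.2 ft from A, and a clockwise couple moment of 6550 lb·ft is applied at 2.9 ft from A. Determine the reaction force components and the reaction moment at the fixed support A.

ΣF_x = 0: A_x = 0.
ΣF_y = 0: A_y − 600 = 0 → A_y = 600.0 lb.
ΣM about A: M_A − 600·2.2 − 6550 = 0 → M_A = 7870 lb·ft.

A_x = 0, A_y = 600.0 lb, M_A = 7870 lb·ft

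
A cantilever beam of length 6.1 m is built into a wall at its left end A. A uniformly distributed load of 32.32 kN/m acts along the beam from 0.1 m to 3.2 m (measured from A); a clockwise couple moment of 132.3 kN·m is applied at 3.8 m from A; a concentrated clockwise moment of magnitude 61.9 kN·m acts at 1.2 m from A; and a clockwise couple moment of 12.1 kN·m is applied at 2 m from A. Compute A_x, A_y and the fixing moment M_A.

Resultant of the distributed load: 32.32 × 3.1 = 100.192 kN at 1.65 m from A.
ΣF_x = 0: A_x = 0.
ΣF_y = 0: A_y − 32.32·3.1 = 0 → A_y = 100.2 kN.
ΣM about A: M_A − (32.32·3.1)·1.65 − 132.3 − 61.9 − 12.1 = 0 → M_A = 371.6 kN·m.

A_x = 0, A_y = 100.2 kN, M_A = 371.6 kN·m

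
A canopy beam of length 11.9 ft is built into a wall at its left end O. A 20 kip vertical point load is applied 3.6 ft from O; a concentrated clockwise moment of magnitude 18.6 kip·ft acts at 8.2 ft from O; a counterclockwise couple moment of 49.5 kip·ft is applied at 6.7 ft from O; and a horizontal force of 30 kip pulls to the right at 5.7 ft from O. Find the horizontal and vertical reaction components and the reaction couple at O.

O_x = -30.00 kip, O_y = 20.00 kip, M_O = 41.10 kip·ft

ΣF_x = 0: O_x + 30 = 0 → O_x = -30.00 kip.
ΣF_y = 0: O_y − 20 = 0 → O_y = 20.00 kip.
ΣM about O: M_O − 20·3.6 − 18.6 + 49.5 = 0 → M_O = 41.10 kip·ft.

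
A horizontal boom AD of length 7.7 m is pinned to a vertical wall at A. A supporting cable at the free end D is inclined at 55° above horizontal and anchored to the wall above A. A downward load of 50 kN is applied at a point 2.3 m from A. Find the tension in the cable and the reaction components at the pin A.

T = 18.23 kN, A_x = 10.46 kN, A_y = 35.06 kN

ΣM about A: T·sin55°·7.7 − 50·2.3 = 0 → T = 115/(7.7·0.819152) = 18.2323 ≈ 18.23 kN.
ΣF_x = 0: A_x − T·cos55° = 0 → A_x = 18.2323 × 0.573576 = 10.46 kN.
ΣF_y = 0: A_y + T·sin55° − 50 = 0 → A_y = 50 − 18.2323 × 0.819152 = 35.06 kN.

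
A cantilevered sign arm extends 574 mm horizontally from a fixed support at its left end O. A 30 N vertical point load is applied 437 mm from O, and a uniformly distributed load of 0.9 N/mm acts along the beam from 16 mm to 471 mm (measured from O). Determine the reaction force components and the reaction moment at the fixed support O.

Resultant of the distributed load: 0.9 × 455 = 409.5 N at 243.5 mm from O.
ΣF_x = 0: O_x = 0.
ΣF_y = 0: O_y − 30 − 0.9·455 = 0 → O_y = 439.5 N.
ΣM about O: M_O − 30·437 − (0.9·455)·243.5 = 0 → M_O = 112800 N·mm.

O_x = 0, O_y = 439.5 N, M_O = 112800 N·mm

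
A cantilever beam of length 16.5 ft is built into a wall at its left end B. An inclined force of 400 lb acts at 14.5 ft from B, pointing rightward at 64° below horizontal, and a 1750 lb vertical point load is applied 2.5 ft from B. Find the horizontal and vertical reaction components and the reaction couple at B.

B_x = -175.3 lb, B_y = 2110 lb, M_B = 9588 lb·ft

ΣF_x = 0: B_x + 400·cos64° = 0 → B_x = -175.3 lb.
ΣF_y = 0: B_y − 400·sin64° − 1750 = 0 → B_y = 2110 lb.
ΣM about B: M_B − 400·sin64°·14.5 − 1750·2.5 = 0 → M_B = 9588 lb·ft.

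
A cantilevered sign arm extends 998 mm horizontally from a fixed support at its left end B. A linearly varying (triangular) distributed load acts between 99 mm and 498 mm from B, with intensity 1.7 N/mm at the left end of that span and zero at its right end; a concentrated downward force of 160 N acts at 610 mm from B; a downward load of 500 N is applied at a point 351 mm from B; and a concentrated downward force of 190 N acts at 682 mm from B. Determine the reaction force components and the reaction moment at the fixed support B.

Resultant of the triangular load: ½ × 1.7 × 399 = 339.15 N, acting at 232 mm from B (one-third of the span from the peak).
ΣF_x = 0: B_x = 0.
ΣF_y = 0: B_y − ½·1.7·399 − 160 − 500 − 190 = 0 → B_y = 1189 N.
ΣM about B: M_B − (½·1.7·399)·232 − 160·610 − 500·351 − 190·682 = 0 → M_B = 481400 N·mm.

B_x = 0, B_y = 1189 N, M_B = 481400 N·mm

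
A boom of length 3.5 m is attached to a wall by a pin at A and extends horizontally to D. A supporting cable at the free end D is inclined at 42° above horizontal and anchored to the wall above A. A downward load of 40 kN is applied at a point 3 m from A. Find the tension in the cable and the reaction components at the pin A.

ΣM about A: T·sin42°·3.5 − 40·3 = 0 → T = 120/(3.5·0.669131) = 51.2392 ≈ 51.24 kN.
ΣF_x = 0: A_x − T·cos42° = 0 → A_x = 51.2392 × 0.743145 = 38.08 kN.
ΣF_y = 0: A_y + T·sin42° − 40 = 0 → A_y = 40 − 51.2392 × 0.669131 = 5.714 kN.

T = 51.24 kN, A_x = 38.08 kN, A_y = 5.714 kN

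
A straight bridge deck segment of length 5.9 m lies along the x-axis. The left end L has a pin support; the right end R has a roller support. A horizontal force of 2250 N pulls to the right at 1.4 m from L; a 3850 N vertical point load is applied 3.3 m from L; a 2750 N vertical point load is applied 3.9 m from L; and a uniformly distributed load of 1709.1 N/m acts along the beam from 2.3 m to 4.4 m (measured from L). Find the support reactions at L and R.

Resultant of the distributed load: 1709.1 × 2.1 = 3589.11 N at 3.35 m from L.
Moments about L: R_y·5.9 − 3850·3.3 − 2750·3.9 − (1709.1·2.1)·3.35 = 0 → R_y = 35453.5185/5.9 = 6009.07 ≈ 6009 N.
ΣF_y = 0: L_y + 6009.07 − 3850 − 2750 − 1709.1·2.1 = 0 → L_y = 4180 N.
ΣF_x = 0: L_x + 2250 = 0 → L_x = -2250 N.

L_x = -2250 N, L_y = 4180 N, R_y = 6009 N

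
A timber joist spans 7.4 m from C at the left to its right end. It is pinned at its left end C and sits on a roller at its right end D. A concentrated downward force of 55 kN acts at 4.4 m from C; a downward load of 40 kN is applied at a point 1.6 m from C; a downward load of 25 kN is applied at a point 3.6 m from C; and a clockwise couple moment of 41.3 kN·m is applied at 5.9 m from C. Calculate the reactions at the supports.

ΣM about C: D_y·7.4 − 55·4.4 − 40·1.6 − 25·3.6 − 41.3 = 0 → D_y = 437.3/7.4 = 59.0946 ≈ 59.09 kN.
ΣF_y = 0: C_y + 59.0946 − 55 − 40 − 25 = 0 → C_y = 60.91 kN.
ΣF_x = 0: no horizontal applied forces, so C_x = 0.

C_x = 0, C_y = 60.91 kN, D_y = 59.09 kN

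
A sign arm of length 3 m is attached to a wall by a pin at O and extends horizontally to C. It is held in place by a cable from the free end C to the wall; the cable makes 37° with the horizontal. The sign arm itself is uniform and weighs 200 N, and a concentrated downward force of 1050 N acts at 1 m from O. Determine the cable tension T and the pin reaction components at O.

ΣM about O: T·sin37°·3 − 200·1.5 − 1050·1 = 0 → T = 1350/(3·0.601815) = 747.738 ≈ 747.7 N.
ΣF_x = 0: O_x − T·cos37° = 0 → O_x = 747.738 × 0.798636 = 597.2 N.
ΣF_y = 0: O_y + T·sin37° − 200 − 1050 = 0 → O_y = 1250 − 747.738 × 0.601815 = 800.0 N.

T = 747.7 N, O_x = 597.2 N, O_y = 800.0 N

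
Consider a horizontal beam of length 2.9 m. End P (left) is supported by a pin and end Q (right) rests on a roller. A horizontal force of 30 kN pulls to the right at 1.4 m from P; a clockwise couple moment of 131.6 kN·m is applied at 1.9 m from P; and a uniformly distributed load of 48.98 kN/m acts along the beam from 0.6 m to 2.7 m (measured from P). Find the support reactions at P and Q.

P_x = -30.00 kN, P_y = -1.044 kN, Q_y = 103.9 kN

Resultant of the distributed load: 48.98 × 2.1 = 102.858 kN at 1.65 m from P.
Moments about P: Q_y·2.9 − 131.6 − (48.98·2.1)·1.65 = 0 → Q_y = 301.3157/2.9 = 103.902 ≈ 103.9 kN.
ΣF_y = 0: P_y + 103.902 − 48.98·2.1 = 0 → P_y = -1.044 kN.
ΣF_x = 0: P_x + 30 = 0 → P_x = -30.00 kN.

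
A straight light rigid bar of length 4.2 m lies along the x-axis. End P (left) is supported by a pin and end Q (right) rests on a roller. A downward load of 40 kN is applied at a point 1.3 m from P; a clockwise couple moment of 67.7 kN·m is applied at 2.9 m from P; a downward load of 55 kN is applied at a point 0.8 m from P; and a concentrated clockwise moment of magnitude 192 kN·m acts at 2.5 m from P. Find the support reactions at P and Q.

Moments about P: Q_y·4.2 − 40·1.3 − 67.7 − 55·0.8 − 192 = 0 → Q_y = 355.7/4.2 = 84.6905 ≈ 84.69 kN.
ΣF_y = 0: P_y + 84.6905 − 40 − 55 = 0 → P_y = 10.31 kN.
ΣF_x = 0: no horizontal applied forces, so P_x = 0.

P_x = 0, P_y = 10.31 kN, Q_y = 84.69 kN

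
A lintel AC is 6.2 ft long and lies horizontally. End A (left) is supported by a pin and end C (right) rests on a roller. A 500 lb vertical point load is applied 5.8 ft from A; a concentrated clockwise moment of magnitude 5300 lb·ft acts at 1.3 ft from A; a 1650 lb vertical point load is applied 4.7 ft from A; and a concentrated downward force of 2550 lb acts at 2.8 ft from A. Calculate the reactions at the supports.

ΣM about A: C_y·6.2 − 500·5.8 − 5300 − 1650·4.7 − 2550·2.8 = 0 → C_y = 23095/6.2 = 3725 lb.
ΣF_y = 0: A_y + 3725 − 500 − 1650 − 2550 = 0 → A_y = 975.0 lb.
ΣF_x = 0: no horizontal applied forces, so A_x = 0.

A_x = 0, A_y = 975.0 lb, C_y = 3725 lb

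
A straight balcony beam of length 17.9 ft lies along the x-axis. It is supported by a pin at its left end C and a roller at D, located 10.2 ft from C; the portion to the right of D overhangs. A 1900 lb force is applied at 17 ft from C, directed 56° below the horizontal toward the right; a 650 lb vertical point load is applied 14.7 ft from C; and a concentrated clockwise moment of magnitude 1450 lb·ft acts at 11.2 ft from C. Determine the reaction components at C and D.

Taking moments about C: D_y·10.2 − 1900·sin56°·17 − 650·14.7 − 1450 = 0 → D_y = 37782.9/10.2 = 3704.21 ≈ 3704 lb.
ΣF_y = 0: C_y + 3704.21 − 1900·sin56° − 650 = 0 → C_y = -1479 lb.
ΣF_x = 0: C_x + 1900·cos56° = 0 → C_x = -1062 lb.

C_x = -1062 lb, C_y = -1479 lb, D_y = 3704 lb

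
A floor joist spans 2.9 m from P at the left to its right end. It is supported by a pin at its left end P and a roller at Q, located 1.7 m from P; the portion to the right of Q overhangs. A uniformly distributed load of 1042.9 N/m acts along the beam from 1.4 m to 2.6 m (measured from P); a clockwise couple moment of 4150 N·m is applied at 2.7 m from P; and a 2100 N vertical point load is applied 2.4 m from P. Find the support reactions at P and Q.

P_x = 0, P_y = -3527 N, Q_y = 6878 N

Resultant of the distributed load: 1042.9 × 1.2 = 1251.48 N at 2 m from P.
ΣM about P: Q_y·1.7 − (1042.9·1.2)·2 − 4150 − 2100·2.4 = 0 → Q_y = 11692.96/1.7 = 6878.21 ≈ 6878 N.
ΣF_y = 0: P_y + 6878.21 − 1042.9·1.2 − 2100 = 0 → P_y = -3527 N.
ΣF_x = 0: no horizontal applied forces, so P_x = 0.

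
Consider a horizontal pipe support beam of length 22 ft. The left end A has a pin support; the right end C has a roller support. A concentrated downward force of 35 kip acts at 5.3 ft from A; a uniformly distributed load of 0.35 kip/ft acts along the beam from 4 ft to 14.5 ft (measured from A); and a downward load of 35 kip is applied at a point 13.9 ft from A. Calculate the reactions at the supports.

A_x = 0, A_y = 41.58 kip, C_y = 32.09 kip

Resultant of the distributed load: 0.35 × 10.5 = 3.675 kip at 9.25 ft from A.
Taking moments about A: C_y·22 − 35·5.3 − (0.35·10.5)·9.25 − 35·13.9 = 0 → C_y = 705.99375/22 = 32.0906 ≈ 32.09 kip.
ΣF_y = 0: A_y + 32.0906 − 35 − 0.35·10.5 − 35 = 0 → A_y = 41.58 kip.
ΣF_x = 0: no horizontal applied forces, so A_x = 0.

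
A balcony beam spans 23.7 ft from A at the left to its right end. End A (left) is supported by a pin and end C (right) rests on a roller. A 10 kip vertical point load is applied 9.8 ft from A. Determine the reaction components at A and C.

A_x = 0, A_y = 5.865 kip, C_y = 4.135 kip

Moments about A: C_y·23.7 − 10·9.8 = 0 → C_y = 98/23.7 = 4.13502 ≈ 4.135 kip.
ΣF_y = 0: A_y + 4.13502 − 10 = 0 → A_y = 5.865 kip.
ΣF_x = 0: no horizontal applied forces, so A_x = 0.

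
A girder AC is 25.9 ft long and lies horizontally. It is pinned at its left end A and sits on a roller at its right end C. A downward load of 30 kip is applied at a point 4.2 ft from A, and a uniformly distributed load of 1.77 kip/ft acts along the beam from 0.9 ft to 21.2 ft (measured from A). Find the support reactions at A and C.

A_x = 0, A_y = 45.74 kip, C_y = 20.19 kip

Resultant of the distributed load: 1.77 × 20.3 = 35.931 kip at 11.05 ft from A.
Moments about A: C_y·25.9 − 30·4.2 − (1.77·20.3)·11.05 = 0 → C_y = 523.03755/25.9 = 20.1945 ≈ 20.19 kip.
ΣF_y = 0: A_y + 20.1945 − 30 − 1.77·20.3 = 0 → A_y = 45.74 kip.
ΣF_x = 0: no horizontal applied forces, so A_x = 0.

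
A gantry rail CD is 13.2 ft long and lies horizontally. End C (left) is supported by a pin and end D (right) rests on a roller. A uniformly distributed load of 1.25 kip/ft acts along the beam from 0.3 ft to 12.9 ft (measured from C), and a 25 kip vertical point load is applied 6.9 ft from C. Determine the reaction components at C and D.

C_x = 0, C_y = 19.81 kip, D_y = 20.94 kip

Resultant of the distributed load: 1.25 × 12.6 = 15.75 kip at 6.6 ft from C.
ΣM about C: D_y·13.2 − (1.25·12.6)·6.6 − 25·6.9 = 0 → D_y = 276.45/13.2 = 20.9432 ≈ 20.94 kip.
ΣF_y = 0: C_y + 20.9432 − 1.25·12.6 − 25 = 0 → C_y = 19.81 kip.
ΣF_x = 0: no horizontal applied forces, so C_x = 0.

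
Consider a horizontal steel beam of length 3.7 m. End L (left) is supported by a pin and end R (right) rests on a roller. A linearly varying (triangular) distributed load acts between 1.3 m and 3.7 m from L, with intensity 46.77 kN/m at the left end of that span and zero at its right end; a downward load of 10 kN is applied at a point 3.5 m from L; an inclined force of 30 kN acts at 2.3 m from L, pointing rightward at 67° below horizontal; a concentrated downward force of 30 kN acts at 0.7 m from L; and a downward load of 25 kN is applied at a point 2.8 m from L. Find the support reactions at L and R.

Resultant of the triangular load: ½ × 46.77 × 2.4 = 56.124 kN, acting at 2.1 m from L (one-third of the span from the peak).
ΣM about L: R_y·3.7 − (½·46.77·2.4)·2.1 − 10·3.5 − 30·sin67°·2.3 − 30·0.7 − 25·2.8 = 0 → R_y = 307.375/3.7 = 83.0743 ≈ 83.07 kN.
ΣF_y = 0: L_y + 83.0743 − ½·46.77·2.4 − 10 − 30·sin67° − 30 − 25 = 0 → L_y = 65.66 kN.
ΣF_x = 0: L_x + 30·cos67° = 0 → L_x = -11.72 kN.

L_x = -11.72 kN, L_y = 65.66 kN, R_y = 83.07 kN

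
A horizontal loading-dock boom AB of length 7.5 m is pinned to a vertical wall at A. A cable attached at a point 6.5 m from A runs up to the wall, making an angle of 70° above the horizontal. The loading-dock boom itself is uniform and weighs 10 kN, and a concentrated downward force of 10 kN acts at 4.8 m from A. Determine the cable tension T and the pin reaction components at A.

T = 14.00 kN, A_x = 4.788 kN, A_y = 6.846 kN

ΣM about A: T·sin70°·6.5 − 10·3.75 − 10·4.8 = 0 → T = 85.5/(6.5·0.939693) = 13.998 ≈ 14.00 kN.
ΣF_x = 0: A_x − T·cos70° = 0 → A_x = 13.998 × 0.34202 = 4.788 kN.
ΣF_y = 0: A_y + T·sin70° − 10 − 10 = 0 → A_y = 20 − 13.998 × 0.939693 = 6.846 kN.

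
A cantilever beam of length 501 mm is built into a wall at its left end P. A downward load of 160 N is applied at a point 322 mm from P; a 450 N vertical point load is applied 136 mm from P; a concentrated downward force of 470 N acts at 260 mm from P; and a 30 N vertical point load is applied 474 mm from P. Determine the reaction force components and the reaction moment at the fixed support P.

P_x = 0, P_y = 1110 N, M_P = 249100 N·mm

ΣF_x = 0: P_x = 0.
ΣF_y = 0: P_y − 160 − 450 − 470 − 30 = 0 → P_y = 1110 N.
ΣM about P: M_P − 160·322 − 450·136 − 470·260 − 30·474 = 0 → M_P = 249100 N·mm.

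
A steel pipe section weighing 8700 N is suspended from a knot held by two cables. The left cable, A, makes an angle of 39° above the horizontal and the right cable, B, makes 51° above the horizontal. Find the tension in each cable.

ΣF_x = 0: −T_A·cos39° + T_B·cos51° = 0 → T_B = 1.2349·T_A.
ΣF_y = 0: T_A·sin39° + T_B·sin51° = 8700.
Substitute: T_A·(0.62932 + 1.2349·0.777146) = 8700 → T_A = 5475.08 ≈ 5475 N.
Then T_B = 1.2349 × 5475.08 = 6761 N.

T_A = 5475 N, T_B = 6761 N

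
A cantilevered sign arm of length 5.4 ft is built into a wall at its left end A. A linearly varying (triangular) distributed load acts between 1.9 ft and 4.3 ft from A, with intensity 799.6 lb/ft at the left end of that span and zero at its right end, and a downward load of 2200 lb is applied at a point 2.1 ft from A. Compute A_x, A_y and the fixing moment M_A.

A_x = 0, A_y = 3160 lb, M_A = 7211 lb·ft

Resultant of the triangular load: ½ × 799.6 × 2.4 = 959.52 lb, acting at 2.7 ft from A (one-third of the span from the peak).
ΣF_x = 0: A_x = 0.
ΣF_y = 0: A_y − ½·799.6·2.4 − 2200 = 0 → A_y = 3160 lb.
ΣM about A: M_A − (½·799.6·2.4)·2.7 − 2200·2.1 = 0 → M_A = 7211 lb·ft.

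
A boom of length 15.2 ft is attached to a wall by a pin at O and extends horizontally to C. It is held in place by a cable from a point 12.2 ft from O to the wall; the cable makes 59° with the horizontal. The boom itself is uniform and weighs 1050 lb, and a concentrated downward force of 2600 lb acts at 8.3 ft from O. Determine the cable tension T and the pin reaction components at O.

T = 2827 lb, O_x = 1456 lb, O_y = 1227 lb

ΣM about O: T·sin59°·12.2 − 1050·7.6 − 2600·8.3 = 0 → T = 29560/(12.2·0.857167) = 2826.7 ≈ 2827 lb.
ΣF_x = 0: O_x − T·cos59° = 0 → O_x = 2826.7 × 0.515038 = 1456 lb.
ΣF_y = 0: O_y + T·sin59° − 1050 − 2600 = 0 → O_y = 3650 − 2826.7 × 0.857167 = 1227 lb.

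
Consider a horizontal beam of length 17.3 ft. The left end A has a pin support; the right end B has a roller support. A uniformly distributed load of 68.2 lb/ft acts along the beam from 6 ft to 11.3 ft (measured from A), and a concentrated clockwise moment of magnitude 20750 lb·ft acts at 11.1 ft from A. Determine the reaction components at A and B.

A_x = 0, A_y = -1019 lb, B_y = 1380 lb

Resultant of the distributed load: 68.2 × 5.3 = 361.46 lb at 8.65 ft from A.
ΣM about A: B_y·17.3 − (68.2·5.3)·8.65 − 20750 = 0 → B_y = 23876.629/17.3 = 1380.15 ≈ 1380 lb.
ΣF_y = 0: A_y + 1380.15 − 68.2·5.3 = 0 → A_y = -1019 lb.
ΣF_x = 0: no horizontal applied forces, so A_x = 0.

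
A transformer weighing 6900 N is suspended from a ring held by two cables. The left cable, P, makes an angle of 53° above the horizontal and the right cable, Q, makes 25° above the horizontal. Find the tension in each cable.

ΣF_x = 0: −T_P·cos53° + T_Q·cos25° = 0 → T_Q = 0.664029·T_P.
ΣF_y = 0: T_P·sin53° + T_Q·sin25° = 6900.
Substitute: T_P·(0.798636 + 0.664029·0.422618) = 6900 → T_P = 6393.23 ≈ 6393 N.
Then T_Q = 0.664029 × 6393.23 = 4245 N.

T_P = 6393 N, T_Q = 4245 N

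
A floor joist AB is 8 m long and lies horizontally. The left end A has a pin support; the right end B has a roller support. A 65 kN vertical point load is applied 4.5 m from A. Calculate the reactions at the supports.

A_x = 0, A_y = 28.44 kN, B_y = 36.56 kN

ΣM about A: B_y·8 − 65·4.5 = 0 → B_y = 292.5/8 = 36.5625 ≈ 36.56 kN.
ΣF_y = 0: A_y + 36.5625 − 65 = 0 → A_y = 28.44 kN.
ΣF_x = 0: no horizontal applied forces, so A_x = 0.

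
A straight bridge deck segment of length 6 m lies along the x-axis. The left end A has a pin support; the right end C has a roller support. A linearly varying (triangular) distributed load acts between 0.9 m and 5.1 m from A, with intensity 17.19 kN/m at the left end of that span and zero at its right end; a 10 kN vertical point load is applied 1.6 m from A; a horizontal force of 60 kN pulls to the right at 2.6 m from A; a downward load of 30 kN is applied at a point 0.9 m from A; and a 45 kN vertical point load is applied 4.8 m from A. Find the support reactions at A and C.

Resultant of the triangular load: ½ × 17.19 × 4.2 = 36.099 kN, acting at 2.3 m from A (one-third of the span from the peak).
ΣM about A: C_y·6 − (½·17.19·4.2)·2.3 − 10·1.6 − 30·0.9 − 45·4.8 = 0 → C_y = 342.0277/6 = 57.0046 ≈ 57.00 kN.
ΣF_y = 0: A_y + 57.0046 − ½·17.19·4.2 − 10 − 30 − 45 = 0 → A_y = 64.09 kN.
ΣF_x = 0: A_x + 60 = 0 → A_x = -60.00 kN.

A_x = -60.00 kN, A_y = 64.09 kN, C_y = 57.00 kN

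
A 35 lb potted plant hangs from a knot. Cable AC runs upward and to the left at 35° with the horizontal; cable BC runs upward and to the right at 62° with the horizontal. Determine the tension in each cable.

ΣF_x = 0: −T_AC·cos35° + T_BC·cos62° = 0 → T_BC = 1.74484·T_AC.
ΣF_y = 0: T_AC·sin35° + T_BC·sin62° = 35.
Substitute: T_AC·(0.573576 + 1.74484·0.882948) = 35 → T_AC = 16.5549 ≈ 16.55 lb.
Then T_BC = 1.74484 × 16.5549 = 28.89 lb.

T_AC = 16.55 lb, T_BC = 28.89 lb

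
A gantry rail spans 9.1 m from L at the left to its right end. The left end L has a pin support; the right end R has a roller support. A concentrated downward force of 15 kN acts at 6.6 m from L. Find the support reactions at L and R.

Moments about L: R_y·9.1 − 15·6.6 = 0 → R_y = 99/9.1 = 10.8791 ≈ 10.88 kN.
ΣF_y = 0: L_y + 10.8791 − 15 = 0 → L_y = 4.121 kN.
ΣF_x = 0: no horizontal applied forces, so L_x = 0.

L_x = 0, L_y = 4.121 kN, R_y = 10.88 kN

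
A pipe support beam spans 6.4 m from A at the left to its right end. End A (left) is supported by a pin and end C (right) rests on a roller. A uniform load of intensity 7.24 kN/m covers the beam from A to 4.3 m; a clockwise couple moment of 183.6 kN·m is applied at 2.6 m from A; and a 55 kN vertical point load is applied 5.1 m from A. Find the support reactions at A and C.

Resultant of the distributed load: 7.24 × 4.3 = 31.132 kN at 2.15 m from A.
Taking moments about A: C_y·6.4 − (7.24·4.3)·2.15 − 183.6 − 55·5.1 = 0 → C_y = 531.0338/6.4 = 82.974 ≈ 82.97 kN.
ΣF_y = 0: A_y + 82.974 − 7.24·4.3 − 55 = 0 → A_y = 3.158 kN.
ΣF_x = 0: no horizontal applied forces, so A_x = 0.

A_x = 0, A_y = 3.158 kN, C_y = 82.97 kN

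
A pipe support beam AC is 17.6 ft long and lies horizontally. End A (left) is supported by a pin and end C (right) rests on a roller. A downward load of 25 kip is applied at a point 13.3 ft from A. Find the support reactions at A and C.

A_x = 0, A_y = 6.108 kip, C_y = 18.89 kip

Moments about A: C_y·17.6 − 25·13.3 = 0 → C_y = 332.5/17.6 = 18.892 ≈ 18.89 kip.
ΣF_y = 0: A_y + 18.892 − 25 = 0 → A_y = 6.108 kip.
ΣF_x = 0: no horizontal applied forces, so A_x = 0.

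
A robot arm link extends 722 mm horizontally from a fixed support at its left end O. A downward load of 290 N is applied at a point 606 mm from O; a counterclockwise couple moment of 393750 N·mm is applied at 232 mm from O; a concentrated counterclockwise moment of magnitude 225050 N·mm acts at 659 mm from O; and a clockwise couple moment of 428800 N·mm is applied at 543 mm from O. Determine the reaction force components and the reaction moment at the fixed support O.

O_x = 0, O_y = 290.0 N, M_O = -14260 N·mm

ΣF_x = 0: O_x = 0.
ΣF_y = 0: O_y − 290 = 0 → O_y = 290.0 N.
ΣM about O: M_O − 290·606 + 393750 + 225050 − 428800 = 0 → M_O = -14260 N·mm.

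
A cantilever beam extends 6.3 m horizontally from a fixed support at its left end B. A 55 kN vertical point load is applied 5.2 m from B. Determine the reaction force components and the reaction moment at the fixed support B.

ΣF_x = 0: B_x = 0.
ΣF_y = 0: B_y − 55 = 0 → B_y = 55.00 kN.
ΣM about B: M_B − 55·5.2 = 0 → M_B = 286.0 kN·m.

B_x = 0, B_y = 55.00 kN, M_B = 286.0 kN·m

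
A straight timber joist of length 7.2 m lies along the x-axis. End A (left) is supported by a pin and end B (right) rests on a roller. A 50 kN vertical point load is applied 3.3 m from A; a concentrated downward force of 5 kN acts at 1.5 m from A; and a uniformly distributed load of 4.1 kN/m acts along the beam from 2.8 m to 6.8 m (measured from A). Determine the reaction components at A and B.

Resultant of the distributed load: 4.1 × 4 = 16.4 kN at 4.8 m from A.
ΣM about A: B_y·7.2 − 50·3.3 − 5·1.5 − (4.1·4)·4.8 = 0 → B_y = 251.22/7.2 = 34.8917 ≈ 34.89 kN.
ΣF_y = 0: A_y + 34.8917 − 50 − 5 − 4.1·4 = 0 → A_y = 36.51 kN.
ΣF_x = 0: no horizontal applied forces, so A_x = 0.

A_x = 0, A_y = 36.51 kN, B_y = 34.89 kN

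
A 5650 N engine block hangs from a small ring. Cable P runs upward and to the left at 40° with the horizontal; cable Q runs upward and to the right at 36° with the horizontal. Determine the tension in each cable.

T_P = 4711 N, T_Q = 4461 N

ΣF_x = 0: −T_P·cos40° + T_Q·cos36° = 0 → T_Q = 0.946883·T_P.
ΣF_y = 0: T_P·sin40° + T_Q·sin36° = 5650.
Substitute: T_P·(0.642788 + 0.946883·0.587785) = 5650 → T_P = 4710.88 ≈ 4711 N.
Then T_Q = 0.946883 × 4710.88 = 4461 N.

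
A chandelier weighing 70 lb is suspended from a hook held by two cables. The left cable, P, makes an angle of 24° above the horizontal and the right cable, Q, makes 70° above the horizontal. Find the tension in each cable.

T_P = 24.00 lb, T_Q = 64.10 lb

ΣF_x = 0: −T_P·cos24° + T_Q·cos70° = 0 → T_Q = 2.67103·T_P.
ΣF_y = 0: T_P·sin24° + T_Q·sin70° = 70.
Substitute: T_P·(0.406737 + 2.67103·0.939693) = 70 → T_P = 23.9998 ≈ 24.00 lb.
Then T_Q = 2.67103 × 23.9998 = 64.10 lb.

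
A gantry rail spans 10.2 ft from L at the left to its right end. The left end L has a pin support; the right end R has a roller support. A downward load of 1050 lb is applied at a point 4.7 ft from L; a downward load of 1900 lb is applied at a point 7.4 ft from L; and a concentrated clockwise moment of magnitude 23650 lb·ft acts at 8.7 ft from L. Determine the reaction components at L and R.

ΣM about L: R_y·10.2 − 1050·4.7 − 1900·7.4 − 23650 = 0 → R_y = 42645/10.2 = 4180.88 ≈ 4181 lb.
ΣF_y = 0: L_y + 4180.88 − 1050 − 1900 = 0 → L_y = -1231 lb.
ΣF_x = 0: no horizontal applied forces, so L_x = 0.

L_x = 0, L_y = -1231 lb, R_y = 4181 lb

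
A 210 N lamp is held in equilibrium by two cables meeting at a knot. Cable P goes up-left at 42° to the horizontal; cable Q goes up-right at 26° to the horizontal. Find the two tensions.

T_P = 203.6 N, T_Q = 168.3 N

ΣF_x = 0: −T_P·cos42° + T_Q·cos26° = 0 → T_Q = 0.826824·T_P.
ΣF_y = 0: T_P·sin42° + T_Q·sin26° = 210.
Substitute: T_P·(0.669131 + 0.826824·0.438371) = 210 → T_P = 203.57 ≈ 203.6 N.
Then T_Q = 0.826824 × 203.57 = 168.3 N.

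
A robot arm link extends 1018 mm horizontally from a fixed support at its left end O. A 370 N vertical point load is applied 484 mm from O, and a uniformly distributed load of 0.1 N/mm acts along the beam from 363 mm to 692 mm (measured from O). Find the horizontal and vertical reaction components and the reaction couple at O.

O_x = 0, O_y = 402.9 N, M_O = 196400 N·mm

Resultant of the distributed load: 0.1 × 329 = 32.9 N at 527.5 mm from O.
ΣF_x = 0: O_x = 0.
ΣF_y = 0: O_y − 370 − 0.1·329 = 0 → O_y = 402.9 N.
ΣM about O: M_O − 370·484 − (0.1·329)·527.5 = 0 → M_O = 196400 N·mm.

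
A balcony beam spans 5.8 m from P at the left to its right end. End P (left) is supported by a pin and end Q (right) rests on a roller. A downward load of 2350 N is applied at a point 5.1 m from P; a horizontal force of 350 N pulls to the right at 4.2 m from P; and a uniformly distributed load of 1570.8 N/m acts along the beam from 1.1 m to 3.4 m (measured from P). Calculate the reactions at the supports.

Resultant of the distributed load: 1570.8 × 2.3 = 3612.84 N at 2.25 m from P.
Taking moments about P: Q_y·5.8 − 2350·5.1 − (1570.8·2.3)·2.25 = 0 → Q_y = 20113.89/5.8 = 3467.91 ≈ 3468 N.
ΣF_y = 0: P_y + 3467.91 − 2350 − 1570.8·2.3 = 0 → P_y = 2495 N.
ΣF_x = 0: P_x + 350 = 0 → P_x = -350.0 N.

P_x = -350.0 N, P_y = 2495 N, Q_y = 3468 N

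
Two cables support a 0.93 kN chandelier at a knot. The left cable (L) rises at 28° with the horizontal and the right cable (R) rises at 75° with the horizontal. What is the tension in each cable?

T_L = 0.2470 kN, T_R = 0.8427 kN

ΣF_x = 0: −T_L·cos28° + T_R·cos75° = 0 → T_R = 3.41145·T_L.
ΣF_y = 0: T_L·sin28° + T_R·sin75° = 0.93.
Substitute: T_L·(0.469472 + 3.41145·0.965926) = 0.93 → T_L = 0.247033 ≈ 0.2470 kN.
Then T_R = 3.41145 × 0.247033 = 0.8427 kN.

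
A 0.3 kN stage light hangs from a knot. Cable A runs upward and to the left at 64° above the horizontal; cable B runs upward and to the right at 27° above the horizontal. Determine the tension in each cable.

T_A = 0.2673 kN, T_B = 0.1315 kN

ΣF_x = 0: −T_A·cos64° + T_B·cos27° = 0 → T_B = 0.491995·T_A.
ΣF_y = 0: T_A·sin64° + T_B·sin27° = 0.3.
Substitute: T_A·(0.898794 + 0.491995·0.45399) = 0.3 → T_A = 0.267343 ≈ 0.2673 kN.
Then T_B = 0.491995 × 0.267343 = 0.1315 kN.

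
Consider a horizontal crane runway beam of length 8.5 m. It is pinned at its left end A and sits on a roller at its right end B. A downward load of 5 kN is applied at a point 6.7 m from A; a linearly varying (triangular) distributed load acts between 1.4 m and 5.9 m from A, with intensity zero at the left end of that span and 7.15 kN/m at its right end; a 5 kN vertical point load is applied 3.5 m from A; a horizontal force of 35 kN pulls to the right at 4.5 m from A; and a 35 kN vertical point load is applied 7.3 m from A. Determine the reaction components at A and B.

Resultant of the triangular load: ½ × 7.15 × 4.5 = 16.0875 kN, acting at 4.4 m from A (one-third of the span from the peak).
Moments about A: B_y·8.5 − 5·6.7 − (½·7.15·4.5)·4.4 − 5·3.5 − 35·7.3 = 0 → B_y = 377.285/8.5 = 44.3865 ≈ 44.39 kN.
ΣF_y = 0: A_y + 44.3865 − 5 − ½·7.15·4.5 − 5 − 35 = 0 → A_y = 16.70 kN.
ΣF_x = 0: A_x + 35 = 0 → A_x = -35.00 kN.

A_x = -35.00 kN, A_y = 16.70 kN, B_y = 44.39 kN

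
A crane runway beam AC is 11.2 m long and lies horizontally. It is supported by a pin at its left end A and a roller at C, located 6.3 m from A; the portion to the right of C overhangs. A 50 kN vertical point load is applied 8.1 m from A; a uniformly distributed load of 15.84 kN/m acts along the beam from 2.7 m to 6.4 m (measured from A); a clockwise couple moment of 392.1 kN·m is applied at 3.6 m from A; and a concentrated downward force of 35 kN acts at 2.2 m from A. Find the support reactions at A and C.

Resultant of the distributed load: 15.84 × 3.7 = 58.608 kN at 4.55 m from A.
Moments about A: C_y·6.3 − 50·8.1 − (15.84·3.7)·4.55 − 392.1 − 35·2.2 = 0 → C_y = 1140.7664/6.3 = 181.074 ≈ 181.1 kN.
ΣF_y = 0: A_y + 181.074 − 50 − 15.84·3.7 − 35 = 0 → A_y = -37.47 kN.
ΣF_x = 0: no horizontal applied forces, so A_x = 0.

A_x = 0, A_y = -37.47 kN, C_y = 181.1 kN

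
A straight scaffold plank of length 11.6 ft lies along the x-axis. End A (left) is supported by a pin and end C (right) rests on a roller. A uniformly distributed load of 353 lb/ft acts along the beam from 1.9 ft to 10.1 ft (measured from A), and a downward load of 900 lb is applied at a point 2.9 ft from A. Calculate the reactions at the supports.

Resultant of the distributed load: 353 × 8.2 = 2894.6 lb at 6 ft from A.
Taking moments about A: C_y·11.6 − (353·8.2)·6 − 900·2.9 = 0 → C_y = 19977.6/11.6 = 1722.21 ≈ 1722 lb.
ΣF_y = 0: A_y + 1722.21 − 353·8.2 − 900 = 0 → A_y = 2072 lb.
ΣF_x = 0: no horizontal applied forces, so A_x = 0.

A_x = 0, A_y = 2072 lb, C_y = 1722 lb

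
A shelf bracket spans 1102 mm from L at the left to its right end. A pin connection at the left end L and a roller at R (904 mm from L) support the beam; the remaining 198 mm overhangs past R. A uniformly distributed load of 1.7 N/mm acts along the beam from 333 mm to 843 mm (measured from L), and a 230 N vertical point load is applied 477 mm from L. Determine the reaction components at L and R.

Resultant of the distributed load: 1.7 × 510 = 867 N at 588 mm from L.
Moments about L: R_y·904 − (1.7·510)·588 − 230·477 = 0 → R_y = 619506/904 = 685.294 ≈ 685.3 N.
ΣF_y = 0: L_y + 685.294 − 1.7·510 − 230 = 0 → L_y = 411.7 N.
ΣF_x = 0: no horizontal applied forces, so L_x = 0.

L_x = 0, L_y = 411.7 N, R_y = 685.3 N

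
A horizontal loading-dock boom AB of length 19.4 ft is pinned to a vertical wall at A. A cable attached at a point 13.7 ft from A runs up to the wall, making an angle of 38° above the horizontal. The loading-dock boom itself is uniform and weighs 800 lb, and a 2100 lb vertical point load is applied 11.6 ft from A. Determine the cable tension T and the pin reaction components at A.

T = 3808 lb, A_x = 3001 lb, A_y = 555.5 lb

ΣM about A: T·sin38°·13.7 − 800·9.7 − 2100·11.6 = 0 → T = 32120/(13.7·0.615661) = 3808.14 ≈ 3808 lb.
ΣF_x = 0: A_x − T·cos38° = 0 → A_x = 3808.14 × 0.788011 = 3001 lb.
ΣF_y = 0: A_y + T·sin38° − 800 − 2100 = 0 → A_y = 2900 − 3808.14 × 0.615661 = 555.5 lb.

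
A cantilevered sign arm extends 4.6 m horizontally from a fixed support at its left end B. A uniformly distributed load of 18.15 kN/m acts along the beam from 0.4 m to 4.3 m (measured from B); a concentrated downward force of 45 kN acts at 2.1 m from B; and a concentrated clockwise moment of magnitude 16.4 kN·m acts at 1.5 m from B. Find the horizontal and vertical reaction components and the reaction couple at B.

B_x = 0, B_y = 115.8 kN, M_B = 277.2 kN·m

Resultant of the distributed load: 18.15 × 3.9 = 70.785 kN at 2.35 m from B.
ΣF_x = 0: B_x = 0.
ΣF_y = 0: B_y − 18.15·3.9 − 45 = 0 → B_y = 115.8 kN.
ΣM about B: M_B − (18.15·3.9)·2.35 − 45·2.1 − 16.4 = 0 → M_B = 277.2 kN·m.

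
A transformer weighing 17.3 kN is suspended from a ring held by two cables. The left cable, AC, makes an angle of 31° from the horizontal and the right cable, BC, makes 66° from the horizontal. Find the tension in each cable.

ΣF_x = 0: −T_AC·cos31° + T_BC·cos66° = 0 → T_BC = 2.10743·T_AC.
ΣF_y = 0: T_AC·sin31° + T_BC·sin66° = 17.3.
Substitute: T_AC·(0.515038 + 2.10743·0.913545) = 17.3 → T_AC = 7.08938 ≈ 7.089 kN.
Then T_BC = 2.10743 × 7.08938 = 14.94 kN.

T_AC = 7.089 kN, T_BC = 14.94 kN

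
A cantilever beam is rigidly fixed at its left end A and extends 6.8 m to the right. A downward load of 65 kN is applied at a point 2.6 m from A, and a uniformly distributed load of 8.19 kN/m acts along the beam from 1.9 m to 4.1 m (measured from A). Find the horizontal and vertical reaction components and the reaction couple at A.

Resultant of the distributed load: 8.19 × 2.2 = 18.018 kN at 3 m from A.
ΣF_x = 0: A_x = 0.
ΣF_y = 0: A_y − 65 − 8.19·2.2 = 0 → A_y = 83.02 kN.
ΣM about A: M_A − 65·2.6 − (8.19·2.2)·3 = 0 → M_A = 223.1 kN·m.

A_x = 0, A_y = 83.02 kN, M_A = 223.1 kN·m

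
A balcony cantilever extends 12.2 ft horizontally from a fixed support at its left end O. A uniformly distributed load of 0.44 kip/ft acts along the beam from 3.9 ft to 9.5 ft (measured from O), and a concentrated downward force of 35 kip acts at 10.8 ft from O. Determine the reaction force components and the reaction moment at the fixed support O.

Resultant of the distributed load: 0.44 × 5.6 = 2.464 kip at 6.7 ft from O.
ΣF_x = 0: O_x = 0.
ΣF_y = 0: O_y − 0.44·5.6 − 35 = 0 → O_y = 37.46 kip.
ΣM about O: M_O − (0.44·5.6)·6.7 − 35·10.8 = 0 → M_O = 394.5 kip·ft.

O_x = 0, O_y = 37.46 kip, M_O = 394.5 kip·ft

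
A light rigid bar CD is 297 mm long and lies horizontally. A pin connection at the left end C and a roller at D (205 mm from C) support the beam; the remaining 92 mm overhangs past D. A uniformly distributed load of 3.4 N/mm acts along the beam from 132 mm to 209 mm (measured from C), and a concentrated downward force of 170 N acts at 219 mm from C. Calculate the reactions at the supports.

C_x = 0, C_y = 32.45 N, D_y = 399.4 N

Resultant of the distributed load: 3.4 × 77 = 261.8 N at 170.5 mm from C.
Moments about C: D_y·205 − (3.4·77)·170.5 − 170·219 = 0 → D_y = 81866.9/205 = 399.351 ≈ 399.4 N.
ΣF_y = 0: C_y + 399.351 − 3.4·77 − 170 = 0 → C_y = 32.45 N.
ΣF_x = 0: no horizontal applied forces, so C_x = 0.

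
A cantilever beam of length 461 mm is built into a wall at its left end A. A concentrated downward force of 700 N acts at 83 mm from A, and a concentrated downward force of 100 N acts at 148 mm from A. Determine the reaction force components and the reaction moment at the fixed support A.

A_x = 0, A_y = 800.0 N, M_A = 72900 N·mm

ΣF_x = 0: A_x = 0.
ΣF_y = 0: A_y − 700 − 100 = 0 → A_y = 800.0 N.
ΣM about A: M_A − 700·83 − 100·148 = 0 → M_A = 72900 N·mm.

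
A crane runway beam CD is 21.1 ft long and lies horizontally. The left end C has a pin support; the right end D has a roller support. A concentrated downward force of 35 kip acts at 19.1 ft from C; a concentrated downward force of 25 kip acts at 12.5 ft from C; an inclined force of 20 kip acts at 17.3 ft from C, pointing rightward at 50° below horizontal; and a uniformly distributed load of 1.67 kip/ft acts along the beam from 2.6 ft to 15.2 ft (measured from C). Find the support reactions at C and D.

Resultant of the distributed load: 1.67 × 12.6 = 21.042 kip at 8.9 ft from C.
ΣM about C: D_y·21.1 − 35·19.1 − 25·12.5 − 20·sin50°·17.3 − (1.67·12.6)·8.9 = 0 → D_y = 1433.33/21.1 = 67.9303 ≈ 67.93 kip.
ΣF_y = 0: C_y + 67.9303 − 35 − 25 − 20·sin50° − 1.67·12.6 = 0 → C_y = 28.43 kip.
ΣF_x = 0: C_x + 20·cos50° = 0 → C_x = -12.86 kip.

C_x = -12.86 kip, C_y = 28.43 kip, D_y = 67.93 kip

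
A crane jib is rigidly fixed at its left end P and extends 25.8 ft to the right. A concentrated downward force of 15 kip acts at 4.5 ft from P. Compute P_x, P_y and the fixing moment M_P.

P_x = 0, P_y = 15.00 kip, M_P = 67.50 kip·ft

ΣF_x = 0: P_x = 0.
ΣF_y = 0: P_y − 15 = 0 → P_y = 15.00 kip.
ΣM about P: M_P − 15·4.5 = 0 → M_P = 67.50 kip·ft.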